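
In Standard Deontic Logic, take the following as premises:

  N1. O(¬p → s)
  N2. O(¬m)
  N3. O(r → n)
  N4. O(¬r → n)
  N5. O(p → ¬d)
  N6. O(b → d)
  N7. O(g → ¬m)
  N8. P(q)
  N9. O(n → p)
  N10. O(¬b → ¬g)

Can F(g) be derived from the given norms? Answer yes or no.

Yes

Premises 4 and 3 cover both cases: O(¬r → n) and O(r → n). Since ¬r ∨ r is a tautology, O(n) follows.
With premise 9, O(n → p), the K-axiom yields O(p).
Applying K to premise 5 (O(p → ¬d)) and O(p) yields O(¬d).
Premise 6, O(b → d), contraposes to O(¬d → ¬b); with O(¬d) we get O(¬b).
Premise 10 is O(¬b → ¬g); since O(¬b), deontic closure gives O(¬g).
Premises 1, 2, 7, 8 do not contribute to this derivation.
So O(¬g) holds, i.e. F(g). The claim follows.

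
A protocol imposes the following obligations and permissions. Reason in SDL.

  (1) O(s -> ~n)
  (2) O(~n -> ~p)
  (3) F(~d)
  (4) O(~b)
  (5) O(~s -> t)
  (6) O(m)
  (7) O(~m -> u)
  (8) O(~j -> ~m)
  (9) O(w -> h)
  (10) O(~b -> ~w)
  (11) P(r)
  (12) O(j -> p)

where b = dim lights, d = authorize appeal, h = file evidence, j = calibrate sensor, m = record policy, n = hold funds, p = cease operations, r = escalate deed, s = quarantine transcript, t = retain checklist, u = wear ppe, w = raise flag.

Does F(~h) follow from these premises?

No

Premise 9 is O(w -> h), but O(w) is not derivable from the premises, so it does not yield O(h).
No other premise forces O(h). An ideal world satisfying every premise can still have ~h true, so F(~h) is not derivable.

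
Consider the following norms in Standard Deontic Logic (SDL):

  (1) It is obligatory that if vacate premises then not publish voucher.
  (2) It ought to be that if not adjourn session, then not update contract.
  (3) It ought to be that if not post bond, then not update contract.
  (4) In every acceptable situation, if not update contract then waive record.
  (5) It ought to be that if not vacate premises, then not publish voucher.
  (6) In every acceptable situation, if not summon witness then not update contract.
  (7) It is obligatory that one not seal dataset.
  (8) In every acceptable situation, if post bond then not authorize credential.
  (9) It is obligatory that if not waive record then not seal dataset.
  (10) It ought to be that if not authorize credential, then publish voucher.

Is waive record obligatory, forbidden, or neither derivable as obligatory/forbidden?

Obligatory

By case analysis on ¬vacate_premises: premise 5 gives O(¬vacate_premises → ¬publish_voucher) and premise 1 gives O(vacate_premises → ¬publish_voucher), so O(¬publish_voucher) either way.
Premise 10 is O(¬authorize_credential → publish_voucher); contrapositively O(¬publish_voucher → authorize_credential). Since O(¬publish_voucher) holds, K gives O(authorize_credential).
The contrapositive of premise 8 (O(post_bond → ¬authorize_credential)) is O(authorize_credential → ¬post_bond), and O(authorize_credential) is already established, so O(¬post_bond).
Premise 3 is O(¬post_bond → ¬update_contract); since O(¬post_bond), deontic closure gives O(¬update_contract).
From O(¬update_contract) and premise 4, O(¬update_contract → waive_record), we obtain O(waive_record).
Premises 2, 6, 7, 9 do not contribute to this derivation.
Hence waive_record is obligatory.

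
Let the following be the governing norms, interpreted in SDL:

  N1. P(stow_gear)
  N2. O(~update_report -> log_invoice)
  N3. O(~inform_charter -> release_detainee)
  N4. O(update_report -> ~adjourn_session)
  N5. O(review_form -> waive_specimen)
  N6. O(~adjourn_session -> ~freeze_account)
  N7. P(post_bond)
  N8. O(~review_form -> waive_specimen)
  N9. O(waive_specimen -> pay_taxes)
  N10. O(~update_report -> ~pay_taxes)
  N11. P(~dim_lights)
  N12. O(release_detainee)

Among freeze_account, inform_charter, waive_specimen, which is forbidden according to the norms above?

freeze_account

Premises 8 and 5 cover both cases: O(~review_form -> waive_specimen) and O(review_form -> waive_specimen). Since ~review_form ∨ review_form is a tautology, O(waive_specimen) follows.
Applying K to premise 9 (O(waive_specimen -> pay_taxes)) and O(waive_specimen) yields O(pay_taxes).
Premise 10 is O(~update_report -> ~pay_taxes); contrapositively O(pay_taxes -> update_report). Since O(pay_taxes) holds, K gives O(update_report).
Premise 4 is O(update_report -> ~adjourn_session); since O(update_report), deontic closure gives O(~adjourn_session).
From O(~adjourn_session) and premise 6, O(~adjourn_session -> ~freeze_account), we obtain O(~freeze_account).
So O(~freeze_account) holds, i.e. freeze_account is forbidden. None of the other listed options is forbidden under the premises.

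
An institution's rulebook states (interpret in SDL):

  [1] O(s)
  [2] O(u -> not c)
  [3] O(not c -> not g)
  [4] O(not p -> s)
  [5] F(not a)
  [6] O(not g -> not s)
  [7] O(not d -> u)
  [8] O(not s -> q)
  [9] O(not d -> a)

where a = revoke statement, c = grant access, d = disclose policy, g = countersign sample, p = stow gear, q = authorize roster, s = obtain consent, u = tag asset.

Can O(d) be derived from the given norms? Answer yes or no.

Premise 1 gives O(s).
Premise 6 is O(not g -> not s); contrapositively O(s -> g). Since O(s) holds, K gives O(g).
The contrapositive of premise 3 (O(not c -> not g)) is O(g -> c), and O(g) is already established, so O(c).
Premise 2 is O(u -> not c); contrapositively O(c -> not u). Since O(c) holds, K gives O(not u).
Premise 7, O(not d -> u), contraposes to O(not u -> d); with O(not u) we get O(d).
Premises 4, 5, 8, 9 do not contribute to this derivation.
So O(d) follows.

Yes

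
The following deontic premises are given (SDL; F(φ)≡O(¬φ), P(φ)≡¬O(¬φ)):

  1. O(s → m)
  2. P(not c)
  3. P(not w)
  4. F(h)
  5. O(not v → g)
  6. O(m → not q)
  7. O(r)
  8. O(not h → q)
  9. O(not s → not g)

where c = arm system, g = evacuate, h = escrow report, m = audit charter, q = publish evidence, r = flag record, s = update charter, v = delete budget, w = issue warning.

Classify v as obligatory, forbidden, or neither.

Premise 4 is F(h), i.e. O(not h).
With premise 8, O(not h → q), the K-axiom yields O(q).
Premise 6, O(m → not q), contraposes to O(q → not m); with O(q) we get O(not m).
Premise 1 is O(s → m); contrapositively O(not m → not s). Since O(not m) holds, K gives O(not s).
Applying K to premise 9 (O(not s → not g)) and O(not s) yields O(not g).
Premise 5, O(not v → g), contraposes to O(not g → v); with O(not g) we get O(v).
Premises 2, 3, 7 do not contribute to this derivation.
Hence v is obligatory.

Obligatory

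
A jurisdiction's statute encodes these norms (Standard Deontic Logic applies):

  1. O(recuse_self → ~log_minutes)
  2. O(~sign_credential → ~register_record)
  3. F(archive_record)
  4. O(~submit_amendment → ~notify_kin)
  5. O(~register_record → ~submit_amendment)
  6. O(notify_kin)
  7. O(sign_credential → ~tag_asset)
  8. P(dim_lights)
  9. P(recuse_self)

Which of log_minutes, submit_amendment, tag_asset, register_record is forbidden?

tag_asset

From premise 6 we have O(notify_kin).
Premise 4 is O(~submit_amendment → ~notify_kin); contrapositively O(notify_kin → submit_amendment). Since O(notify_kin) holds, K gives O(submit_amendment).
The contrapositive of premise 5 (O(~register_record → ~submit_amendment)) is O(submit_amendment → register_record), and O(submit_amendment) is already established, so O(register_record).
Premise 2, O(~sign_credential → ~register_record), contraposes to O(register_record → sign_credential); with O(register_record) we get O(sign_credential).
Premise 7 is O(sign_credential → ~tag_asset); since O(sign_credential), deontic closure gives O(~tag_asset).
So O(~tag_asset) holds, i.e. tag_asset is forbidden. None of the other listed options is forbidden under the premises.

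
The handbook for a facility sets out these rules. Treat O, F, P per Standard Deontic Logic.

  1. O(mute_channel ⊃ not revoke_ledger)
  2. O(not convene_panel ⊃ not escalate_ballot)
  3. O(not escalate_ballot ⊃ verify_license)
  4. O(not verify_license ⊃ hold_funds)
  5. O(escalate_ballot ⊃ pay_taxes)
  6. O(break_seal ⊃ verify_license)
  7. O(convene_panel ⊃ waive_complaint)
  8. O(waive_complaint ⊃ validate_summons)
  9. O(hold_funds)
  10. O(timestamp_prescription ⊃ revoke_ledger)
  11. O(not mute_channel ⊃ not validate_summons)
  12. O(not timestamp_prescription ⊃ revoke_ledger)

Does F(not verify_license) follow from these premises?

Yes

Premises 12 and 10 are O(not timestamp_prescription ⊃ revoke_ledger) and O(timestamp_prescription ⊃ revoke_ledger); every ideal world satisfies not timestamp_prescription or timestamp_prescription, so in either case revoke_ledger holds — hence O(revoke_ledger).
Premise 1, O(mute_channel ⊃ not revoke_ledger), contraposes to O(revoke_ledger ⊃ not mute_channel); with O(revoke_ledger) we get O(not mute_channel).
Premise 11 is O(not mute_channel ⊃ not validate_summons); since O(not mute_channel), deontic closure gives O(not validate_summons).
Premise 8, O(waive_complaint ⊃ validate_summons), contraposes to O(not validate_summons ⊃ not waive_complaint); with O(not validate_summons) we get O(not waive_complaint).
The contrapositive of premise 7 (O(convene_panel ⊃ waive_complaint)) is O(not waive_complaint ⊃ not convene_panel), and O(not waive_complaint) is already established, so O(not convene_panel).
Premise 2 is O(not convene_panel ⊃ not escalate_ballot); since O(not convene_panel), deontic closure gives O(not escalate_ballot).
From O(not escalate_ballot) and premise 3, O(not escalate_ballot ⊃ verify_license), we obtain O(verify_license).
Premises 4, 5, 6, 9 do not contribute to this derivation.
So O(verify_license) holds, i.e. F(not verify_license). The claim follows.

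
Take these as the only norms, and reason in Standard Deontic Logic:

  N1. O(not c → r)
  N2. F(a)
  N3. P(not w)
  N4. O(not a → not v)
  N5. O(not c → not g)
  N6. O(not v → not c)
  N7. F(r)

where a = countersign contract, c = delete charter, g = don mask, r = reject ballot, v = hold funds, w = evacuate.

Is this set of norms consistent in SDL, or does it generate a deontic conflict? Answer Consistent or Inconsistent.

Inconsistent

Premise 7, F(r), is equivalent to O(not r).
Premise 1 is O(not c → r); contrapositively O(not r → c). Since O(not r) holds, K gives O(c).
Premise 6, O(not v → not c), contraposes to O(c → v); with O(c) we get O(v).
Premise 4, O(not a → not v), contraposes to O(v → a); with O(v) we get O(a).
However, F(a) at premise 2 amounts to O(not a).
We now have both O(a) and O(not a) — a is simultaneously obligatory and forbidden, violating the D-axiom.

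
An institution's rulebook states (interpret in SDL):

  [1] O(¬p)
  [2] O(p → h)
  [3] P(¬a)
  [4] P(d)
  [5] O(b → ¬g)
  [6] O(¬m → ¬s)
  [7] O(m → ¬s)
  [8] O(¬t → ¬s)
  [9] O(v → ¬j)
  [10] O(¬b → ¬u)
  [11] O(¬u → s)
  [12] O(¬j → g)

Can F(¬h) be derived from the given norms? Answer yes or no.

Premise 2 is O(p → h), but O(p) is not derivable from the premises, so it does not yield O(h).
No other premise forces O(h). An ideal world satisfying every premise can still have ¬h true, so F(¬h) is not derivable.

No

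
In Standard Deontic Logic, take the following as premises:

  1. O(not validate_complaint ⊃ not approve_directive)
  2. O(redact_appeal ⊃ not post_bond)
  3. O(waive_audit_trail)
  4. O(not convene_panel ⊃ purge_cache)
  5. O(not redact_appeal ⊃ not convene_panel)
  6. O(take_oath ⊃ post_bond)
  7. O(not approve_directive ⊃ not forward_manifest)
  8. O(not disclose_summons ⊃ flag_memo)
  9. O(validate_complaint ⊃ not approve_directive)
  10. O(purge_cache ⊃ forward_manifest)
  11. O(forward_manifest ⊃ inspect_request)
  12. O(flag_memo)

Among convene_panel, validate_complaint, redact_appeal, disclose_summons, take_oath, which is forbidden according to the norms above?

take_oath

Premises 9 and 1 cover both cases: O(validate_complaint ⊃ not approve_directive) and O(not validate_complaint ⊃ not approve_directive). Since validate_complaint ∨ not validate_complaint is a tautology, O(not approve_directive) follows.
Premise 7 is O(not approve_directive ⊃ not forward_manifest); since O(not approve_directive), deontic closure gives O(not forward_manifest).
Premise 10, O(purge_cache ⊃ forward_manifest), contraposes to O(not forward_manifest ⊃ not purge_cache); with O(not forward_manifest) we get O(not purge_cache).
The contrapositive of premise 4 (O(not convene_panel ⊃ purge_cache)) is O(not purge_cache ⊃ convene_panel), and O(not purge_cache) is already established, so O(convene_panel).
Premise 5, O(not redact_appeal ⊃ not convene_panel), contraposes to O(convene_panel ⊃ redact_appeal); with O(convene_panel) we get O(redact_appeal).
Premise 2 is O(redact_appeal ⊃ not post_bond); since O(redact_appeal), deontic closure gives O(not post_bond).
Premise 6 is O(take_oath ⊃ post_bond); contrapositively O(not post_bond ⊃ not take_oath). Since O(not post_bond) holds, K gives O(not take_oath).
So O(not take_oath) holds, i.e. take_oath is forbidden. None of the other listed options is forbidden under the premises.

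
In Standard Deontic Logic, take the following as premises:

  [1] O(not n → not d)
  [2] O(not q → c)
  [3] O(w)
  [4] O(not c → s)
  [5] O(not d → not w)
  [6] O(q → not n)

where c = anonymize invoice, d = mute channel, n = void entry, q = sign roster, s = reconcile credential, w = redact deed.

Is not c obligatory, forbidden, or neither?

From premise 3 we have O(w).
Premise 5, O(not d → not w), contraposes to O(w → d); with O(w) we get O(d).
The contrapositive of premise 1 (O(not n → not d)) is O(d → n), and O(d) is already established, so O(n).
Premise 6, O(q → not n), contraposes to O(n → not q); with O(n) we get O(not q).
Premise 2 is O(not q → c); since O(not q), deontic closure gives O(c).
Premise 4 does not contribute to this derivation.
Thus O(c), which is F(not c): not c is forbidden.

Forbidden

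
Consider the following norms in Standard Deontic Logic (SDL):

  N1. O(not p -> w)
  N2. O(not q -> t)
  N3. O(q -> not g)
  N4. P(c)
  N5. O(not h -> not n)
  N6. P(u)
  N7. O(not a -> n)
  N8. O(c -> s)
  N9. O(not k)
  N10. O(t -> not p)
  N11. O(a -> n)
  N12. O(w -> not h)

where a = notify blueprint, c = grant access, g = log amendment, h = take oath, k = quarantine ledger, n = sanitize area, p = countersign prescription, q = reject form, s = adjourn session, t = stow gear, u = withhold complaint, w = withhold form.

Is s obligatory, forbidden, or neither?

Premise 8 is O(c -> s), but O(c) is not derivable from the premises (the permission P(c) asserts only not O(not c), not O(c)), so it does not yield O(s).
No premise or chain of K-axiom applications forces O(s), and none forces O(not s). So s is neither obligatory nor forbidden under these norms.

Neither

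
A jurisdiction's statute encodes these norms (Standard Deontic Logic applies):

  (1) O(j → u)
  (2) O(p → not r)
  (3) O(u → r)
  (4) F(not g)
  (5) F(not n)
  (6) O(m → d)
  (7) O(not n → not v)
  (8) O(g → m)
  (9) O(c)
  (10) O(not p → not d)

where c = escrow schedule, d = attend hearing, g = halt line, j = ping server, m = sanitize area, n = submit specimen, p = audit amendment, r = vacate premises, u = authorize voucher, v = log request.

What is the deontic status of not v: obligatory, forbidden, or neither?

Neither

Premise 7 is O(not n → not v), but O(not n) is not derivable from the premises, so it does not yield O(not v).
No premise or chain of K-axiom applications forces O(not v), and none forces O(v). So not v is neither obligatory nor forbidden under these norms.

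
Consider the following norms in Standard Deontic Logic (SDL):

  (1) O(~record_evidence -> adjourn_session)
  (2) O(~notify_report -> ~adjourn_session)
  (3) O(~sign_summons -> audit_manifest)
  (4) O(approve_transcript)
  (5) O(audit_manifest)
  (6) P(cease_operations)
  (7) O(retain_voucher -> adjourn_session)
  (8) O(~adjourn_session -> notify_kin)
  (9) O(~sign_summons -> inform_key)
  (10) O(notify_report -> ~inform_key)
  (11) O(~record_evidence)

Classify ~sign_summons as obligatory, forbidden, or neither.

Forbidden

Premise 11 states O(~record_evidence) outright.
Applying K to premise 1 (O(~record_evidence -> adjourn_session)) and O(~record_evidence) yields O(adjourn_session).
Premise 2, O(~notify_report -> ~adjourn_session), contraposes to O(adjourn_session -> notify_report); with O(adjourn_session) we get O(notify_report).
Applying K to premise 10 (O(notify_report -> ~inform_key)) and O(notify_report) yields O(~inform_key).
Premise 9, O(~sign_summons -> inform_key), contraposes to O(~inform_key -> sign_summons); with O(~inform_key) we get O(sign_summons).
Premises 3, 4, 5, 6, 7, 8 do not contribute to this derivation.
Thus O(sign_summons), which is F(~sign_summons): ~sign_summons is forbidden.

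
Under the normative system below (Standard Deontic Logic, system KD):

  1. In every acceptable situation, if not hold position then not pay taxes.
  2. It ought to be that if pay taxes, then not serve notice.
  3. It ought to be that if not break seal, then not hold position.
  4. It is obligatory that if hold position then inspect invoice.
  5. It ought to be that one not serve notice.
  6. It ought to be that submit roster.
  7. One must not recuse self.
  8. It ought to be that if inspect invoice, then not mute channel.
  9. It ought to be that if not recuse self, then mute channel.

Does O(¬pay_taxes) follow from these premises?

Premise 7, F(recuse_self), is equivalent to O(¬recuse_self).
Premise 9 is O(¬recuse_self → mute_channel); since O(¬recuse_self), deontic closure gives O(mute_channel).
The contrapositive of premise 8 (O(inspect_invoice → ¬mute_channel)) is O(mute_channel → ¬inspect_invoice), and O(mute_channel) is already established, so O(¬inspect_invoice).
Premise 4, O(hold_position → inspect_invoice), contraposes to O(¬inspect_invoice → ¬hold_position); with O(¬inspect_invoice) we get O(¬hold_position).
Applying K to premise 1 (O(¬hold_position → ¬pay_taxes)) and O(¬hold_position) yields O(¬pay_taxes).
Premises 2, 3, 5, 6 do not contribute to this derivation.
So O(¬pay_taxes) follows.

Yes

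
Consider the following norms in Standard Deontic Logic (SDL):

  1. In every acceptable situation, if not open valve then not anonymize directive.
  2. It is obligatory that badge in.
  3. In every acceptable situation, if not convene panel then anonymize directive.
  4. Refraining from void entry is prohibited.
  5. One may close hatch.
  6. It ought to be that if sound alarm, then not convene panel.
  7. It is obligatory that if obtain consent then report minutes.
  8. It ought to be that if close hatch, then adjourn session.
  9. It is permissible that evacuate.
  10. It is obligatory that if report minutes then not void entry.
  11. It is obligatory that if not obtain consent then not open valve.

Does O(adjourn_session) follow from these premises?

Premise 8 is O(close_hatch → adjourn_session), but O(close_hatch) is not derivable from the premises (the permission P(close_hatch) asserts only ¬O(¬close_hatch), not O(close_hatch)), so it does not yield O(adjourn_session).
No other premise forces O(adjourn_session). An ideal world satisfying every premise can still have adjourn_session false, so O(adjourn_session) is not derivable.

No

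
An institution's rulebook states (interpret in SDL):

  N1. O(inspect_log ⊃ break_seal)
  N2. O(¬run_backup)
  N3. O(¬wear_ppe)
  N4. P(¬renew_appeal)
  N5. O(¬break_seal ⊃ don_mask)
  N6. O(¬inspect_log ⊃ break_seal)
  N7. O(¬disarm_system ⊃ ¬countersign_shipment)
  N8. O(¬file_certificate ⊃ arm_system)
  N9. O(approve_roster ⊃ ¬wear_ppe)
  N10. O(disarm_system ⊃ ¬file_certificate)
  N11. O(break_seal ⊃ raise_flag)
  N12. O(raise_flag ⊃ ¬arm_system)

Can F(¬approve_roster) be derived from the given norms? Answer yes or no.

No

Premise 9 is O(approve_roster ⊃ ¬wear_ppe); even if O(¬wear_ppe) held, inferring O(approve_roster) would be affirming the consequent — invalid.
No other premise forces O(approve_roster). An ideal world satisfying every premise can still have ¬approve_roster true, so F(¬approve_roster) is not derivable.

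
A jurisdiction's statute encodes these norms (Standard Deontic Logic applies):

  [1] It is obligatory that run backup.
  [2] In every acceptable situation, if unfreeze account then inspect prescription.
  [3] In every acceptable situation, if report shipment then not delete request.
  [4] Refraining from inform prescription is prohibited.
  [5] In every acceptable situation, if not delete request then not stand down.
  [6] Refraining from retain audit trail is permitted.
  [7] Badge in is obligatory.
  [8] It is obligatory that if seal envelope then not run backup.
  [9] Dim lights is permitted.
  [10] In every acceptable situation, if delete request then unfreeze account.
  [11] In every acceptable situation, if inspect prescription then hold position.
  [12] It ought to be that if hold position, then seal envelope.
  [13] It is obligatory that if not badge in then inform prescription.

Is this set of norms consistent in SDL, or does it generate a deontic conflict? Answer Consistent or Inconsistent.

Premise 13 is O(¬badge_in → inform_prescription); even if O(inform_prescription) held, inferring O(¬badge_in) would be affirming the consequent — invalid.
So O(¬badge_in) is not derivable, and the apparent clash with O(badge_in) does not arise.
A world satisfying every obligation exists (e.g. badge_in=true, delete_request=false, dim_lights=false, hold_position=false, inform_prescription=true, inspect_prescription=false, report_shipment=false, retain_audit_trail=false, run_backup=true, seal_envelope=false, stand_down=false, unfreeze_account=false); no atom is both obligatory and forbidden, so the set is consistent.

Consistent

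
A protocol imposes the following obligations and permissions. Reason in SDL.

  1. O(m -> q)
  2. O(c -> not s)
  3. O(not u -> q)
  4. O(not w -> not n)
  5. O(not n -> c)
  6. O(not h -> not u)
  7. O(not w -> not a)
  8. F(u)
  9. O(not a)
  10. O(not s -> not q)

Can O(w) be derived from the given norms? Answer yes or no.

Yes

F(u) at premise 8 means O(not u).
Applying K to premise 3 (O(not u -> q)) and O(not u) yields O(q).
The contrapositive of premise 10 (O(not s -> not q)) is O(q -> s), and O(q) is already established, so O(s).
Premise 2, O(c -> not s), contraposes to O(s -> not c); with O(s) we get O(not c).
Premise 5, O(not n -> c), contraposes to O(not c -> n); with O(not c) we get O(n).
Premise 4 is O(not w -> not n); contrapositively O(n -> w). Since O(n) holds, K gives O(w).
Premises 1, 6, 7, 9 do not contribute to this derivation.
So O(w) follows.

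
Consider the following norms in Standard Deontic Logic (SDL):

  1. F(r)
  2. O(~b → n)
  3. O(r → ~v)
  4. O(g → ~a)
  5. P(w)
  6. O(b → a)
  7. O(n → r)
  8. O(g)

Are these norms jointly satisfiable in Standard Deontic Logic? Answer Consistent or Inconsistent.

Inconsistent

Premise 1, F(r), is equivalent to O(~r).
Premise 7 is O(n → r); contrapositively O(~r → ~n). Since O(~r) holds, K gives O(~n).
Premise 2 is O(~b → n); contrapositively O(~n → b). Since O(~n) holds, K gives O(b).
From O(b) and premise 6, O(b → a), we obtain O(a).
Premise 4, O(g → ~a), contraposes to O(a → ~g); with O(a) we get O(~g).
Yet premise 8 states O(g).
We now have both O(~g) and O(g) — g is simultaneously obligatory and forbidden, violating the D-axiom.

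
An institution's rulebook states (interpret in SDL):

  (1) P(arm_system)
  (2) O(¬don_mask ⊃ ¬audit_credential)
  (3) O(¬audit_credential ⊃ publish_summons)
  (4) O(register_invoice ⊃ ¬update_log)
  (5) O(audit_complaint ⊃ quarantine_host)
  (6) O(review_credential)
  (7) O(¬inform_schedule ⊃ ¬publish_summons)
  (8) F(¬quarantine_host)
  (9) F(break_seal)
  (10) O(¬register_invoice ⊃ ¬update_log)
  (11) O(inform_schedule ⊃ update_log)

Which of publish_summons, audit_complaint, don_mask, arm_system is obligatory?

don_mask

By case analysis on ¬register_invoice: premise 10 gives O(¬register_invoice ⊃ ¬update_log) and premise 4 gives O(register_invoice ⊃ ¬update_log), so O(¬update_log) either way.
Premise 11, O(inform_schedule ⊃ update_log), contraposes to O(¬update_log ⊃ ¬inform_schedule); with O(¬update_log) we get O(¬inform_schedule).
With premise 7, O(¬inform_schedule ⊃ ¬publish_summons), the K-axiom yields O(¬publish_summons).
The contrapositive of premise 3 (O(¬audit_credential ⊃ publish_summons)) is O(¬publish_summons ⊃ audit_credential), and O(¬publish_summons) is already established, so O(audit_credential).
The contrapositive of premise 2 (O(¬don_mask ⊃ ¬audit_credential)) is O(audit_credential ⊃ don_mask), and O(audit_credential) is already established, so O(don_mask).
So O(don_mask) holds — don_mask is obligatory. None of the other listed options is made obligatory by any chain of premises.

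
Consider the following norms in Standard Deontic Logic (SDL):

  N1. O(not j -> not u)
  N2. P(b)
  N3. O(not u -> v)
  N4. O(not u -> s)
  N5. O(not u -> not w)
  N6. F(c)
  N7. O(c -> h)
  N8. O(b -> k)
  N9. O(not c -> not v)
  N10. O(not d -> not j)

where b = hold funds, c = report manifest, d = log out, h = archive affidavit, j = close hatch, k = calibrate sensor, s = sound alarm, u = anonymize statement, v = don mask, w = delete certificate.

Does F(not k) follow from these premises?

Premise 8 is O(b -> k), but O(b) is not derivable from the premises (the permission P(b) asserts only not O(not b), not O(b)), so it does not yield O(k).
No other premise forces O(k). An ideal world satisfying every premise can still have not k true, so F(not k) is not derivable.

No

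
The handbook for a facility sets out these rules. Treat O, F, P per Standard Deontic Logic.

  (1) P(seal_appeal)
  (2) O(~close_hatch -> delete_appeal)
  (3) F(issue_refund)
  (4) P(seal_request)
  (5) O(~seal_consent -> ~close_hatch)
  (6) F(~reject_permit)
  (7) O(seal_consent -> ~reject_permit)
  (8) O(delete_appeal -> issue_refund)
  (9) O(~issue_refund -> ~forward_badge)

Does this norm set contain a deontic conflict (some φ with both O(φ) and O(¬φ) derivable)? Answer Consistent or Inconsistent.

Inconsistent

Premise 6 is F(~reject_permit), i.e. O(reject_permit).
Premise 7, O(seal_consent -> ~reject_permit), contraposes to O(reject_permit -> ~seal_consent); with O(reject_permit) we get O(~seal_consent).
From O(~seal_consent) and premise 5, O(~seal_consent -> ~close_hatch), we obtain O(~close_hatch).
From O(~close_hatch) and premise 2, O(~close_hatch -> delete_appeal), we obtain O(delete_appeal).
With premise 8, O(delete_appeal -> issue_refund), the K-axiom yields O(issue_refund).
But premise 3, F(issue_refund), means O(~issue_refund).
We now have both O(issue_refund) and O(~issue_refund) — issue_refund is simultaneously obligatory and forbidden, violating the D-axiom.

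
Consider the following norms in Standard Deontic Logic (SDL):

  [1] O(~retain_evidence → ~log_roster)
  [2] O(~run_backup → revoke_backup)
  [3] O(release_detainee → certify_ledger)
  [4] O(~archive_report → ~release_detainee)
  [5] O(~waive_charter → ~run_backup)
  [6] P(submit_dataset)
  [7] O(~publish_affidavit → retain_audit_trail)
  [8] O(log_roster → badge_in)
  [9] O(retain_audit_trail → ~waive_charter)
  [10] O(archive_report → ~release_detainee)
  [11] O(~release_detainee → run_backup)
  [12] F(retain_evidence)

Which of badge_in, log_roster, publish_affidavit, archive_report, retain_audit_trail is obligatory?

publish_affidavit

Premises 4 and 10 are O(~archive_report → ~release_detainee) and O(archive_report → ~release_detainee); every ideal world satisfies ~archive_report or archive_report, so in either case ~release_detainee holds — hence O(~release_detainee).
Premise 11 is O(~release_detainee → run_backup); since O(~release_detainee), deontic closure gives O(run_backup).
Premise 5 is O(~waive_charter → ~run_backup); contrapositively O(run_backup → waive_charter). Since O(run_backup) holds, K gives O(waive_charter).
Premise 9, O(retain_audit_trail → ~waive_charter), contraposes to O(waive_charter → ~retain_audit_trail); with O(waive_charter) we get O(~retain_audit_trail).
Premise 7 is O(~publish_affidavit → retain_audit_trail); contrapositively O(~retain_audit_trail → publish_affidavit). Since O(~retain_audit_trail) holds, K gives O(publish_affidavit).
So O(publish_affidavit) holds — publish_affidavit is obligatory. None of the other listed options is made obligatory by any chain of premises.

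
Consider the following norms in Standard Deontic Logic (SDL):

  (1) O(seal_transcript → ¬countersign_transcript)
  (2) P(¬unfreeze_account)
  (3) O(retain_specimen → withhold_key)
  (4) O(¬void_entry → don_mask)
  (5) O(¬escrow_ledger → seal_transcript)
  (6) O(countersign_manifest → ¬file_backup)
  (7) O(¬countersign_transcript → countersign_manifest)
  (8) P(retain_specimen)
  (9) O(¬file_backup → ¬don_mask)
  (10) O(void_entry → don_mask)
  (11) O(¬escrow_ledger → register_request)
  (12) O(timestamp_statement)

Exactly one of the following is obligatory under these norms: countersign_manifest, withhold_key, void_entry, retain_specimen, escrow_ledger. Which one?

Premises 10 and 4 cover both cases: O(void_entry → don_mask) and O(¬void_entry → don_mask). Since void_entry ∨ ¬void_entry is a tautology, O(don_mask) follows.
Premise 9 is O(¬file_backup → ¬don_mask); contrapositively O(don_mask → file_backup). Since O(don_mask) holds, K gives O(file_backup).
The contrapositive of premise 6 (O(countersign_manifest → ¬file_backup)) is O(file_backup → ¬countersign_manifest), and O(file_backup) is already established, so O(¬countersign_manifest).
Premise 7 is O(¬countersign_transcript → countersign_manifest); contrapositively O(¬countersign_manifest → countersign_transcript). Since O(¬countersign_manifest) holds, K gives O(countersign_transcript).
Premise 1 is O(seal_transcript → ¬countersign_transcript); contrapositively O(countersign_transcript → ¬seal_transcript). Since O(countersign_transcript) holds, K gives O(¬seal_transcript).
Premise 5 is O(¬escrow_ledger → seal_transcript); contrapositively O(¬seal_transcript → escrow_ledger). Since O(¬seal_transcript) holds, K gives O(escrow_ledger).
So O(escrow_ledger) holds — escrow_ledger is obligatory. None of the other listed options is made obligatory by any chain of premises.

escrow_ledger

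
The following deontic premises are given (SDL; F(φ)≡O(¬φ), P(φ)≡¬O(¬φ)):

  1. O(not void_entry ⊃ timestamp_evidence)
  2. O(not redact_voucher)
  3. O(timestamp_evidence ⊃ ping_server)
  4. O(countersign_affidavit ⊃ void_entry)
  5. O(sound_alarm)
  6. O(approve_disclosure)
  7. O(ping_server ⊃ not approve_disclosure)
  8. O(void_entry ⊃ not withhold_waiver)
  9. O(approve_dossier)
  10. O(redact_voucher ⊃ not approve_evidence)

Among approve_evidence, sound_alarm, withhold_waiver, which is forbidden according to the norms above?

From premise 6 we have O(approve_disclosure).
Premise 7 is O(ping_server ⊃ not approve_disclosure); contrapositively O(approve_disclosure ⊃ not ping_server). Since O(approve_disclosure) holds, K gives O(not ping_server).
Premise 3 is O(timestamp_evidence ⊃ ping_server); contrapositively O(not ping_server ⊃ not timestamp_evidence). Since O(not ping_server) holds, K gives O(not timestamp_evidence).
Premise 1, O(not void_entry ⊃ timestamp_evidence), contraposes to O(not timestamp_evidence ⊃ void_entry); with O(not timestamp_evidence) we get O(void_entry).
Applying K to premise 8 (O(void_entry ⊃ not withhold_waiver)) and O(void_entry) yields O(not withhold_waiver).
So O(not withhold_waiver) holds, i.e. withhold_waiver is forbidden. None of the other listed options is forbidden under the premises.

withhold_waiver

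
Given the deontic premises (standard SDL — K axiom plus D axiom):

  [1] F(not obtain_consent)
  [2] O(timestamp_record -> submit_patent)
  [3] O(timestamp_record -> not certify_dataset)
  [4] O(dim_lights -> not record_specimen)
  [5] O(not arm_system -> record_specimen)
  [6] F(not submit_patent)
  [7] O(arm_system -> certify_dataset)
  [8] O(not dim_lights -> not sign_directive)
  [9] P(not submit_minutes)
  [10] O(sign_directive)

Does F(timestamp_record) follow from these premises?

Premise 10 states O(sign_directive) outright.
The contrapositive of premise 8 (O(not dim_lights -> not sign_directive)) is O(sign_directive -> dim_lights), and O(sign_directive) is already established, so O(dim_lights).
With premise 4, O(dim_lights -> not record_specimen), the K-axiom yields O(not record_specimen).
The contrapositive of premise 5 (O(not arm_system -> record_specimen)) is O(not record_specimen -> arm_system), and O(not record_specimen) is already established, so O(arm_system).
Applying K to premise 7 (O(arm_system -> certify_dataset)) and O(arm_system) yields O(certify_dataset).
Premise 3 is O(timestamp_record -> not certify_dataset); contrapositively O(certify_dataset -> not timestamp_record). Since O(certify_dataset) holds, K gives O(not timestamp_record).
Premises 1, 2, 6, 9 do not contribute to this derivation.
So O(not timestamp_record) holds, i.e. F(timestamp_record). The claim follows.

Yes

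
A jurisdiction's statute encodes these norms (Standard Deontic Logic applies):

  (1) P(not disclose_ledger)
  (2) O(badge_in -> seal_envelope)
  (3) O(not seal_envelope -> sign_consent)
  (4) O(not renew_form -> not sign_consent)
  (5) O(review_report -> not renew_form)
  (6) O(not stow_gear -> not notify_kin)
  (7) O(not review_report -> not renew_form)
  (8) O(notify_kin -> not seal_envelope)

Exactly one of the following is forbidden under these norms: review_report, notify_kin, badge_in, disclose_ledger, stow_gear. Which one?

By case analysis on not review_report: premise 7 gives O(not review_report -> not renew_form) and premise 5 gives O(review_report -> not renew_form), so O(not renew_form) either way.
Premise 4 is O(not renew_form -> not sign_consent); since O(not renew_form), deontic closure gives O(not sign_consent).
Premise 3, O(not seal_envelope -> sign_consent), contraposes to O(not sign_consent -> seal_envelope); with O(not sign_consent) we get O(seal_envelope).
Premise 8 is O(notify_kin -> not seal_envelope); contrapositively O(seal_envelope -> not notify_kin). Since O(seal_envelope) holds, K gives O(not notify_kin).
So O(not notify_kin) holds, i.e. notify_kin is forbidden. None of the other listed options is forbidden under the premises.

notify_kin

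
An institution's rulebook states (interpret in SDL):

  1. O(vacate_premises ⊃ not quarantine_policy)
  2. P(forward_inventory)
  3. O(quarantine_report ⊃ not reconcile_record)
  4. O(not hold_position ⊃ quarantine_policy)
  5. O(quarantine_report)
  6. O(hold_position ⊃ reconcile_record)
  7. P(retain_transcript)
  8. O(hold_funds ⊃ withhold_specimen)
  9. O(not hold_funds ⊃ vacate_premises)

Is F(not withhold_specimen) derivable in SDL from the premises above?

Yes

From premise 5 we have O(quarantine_report).
Applying K to premise 3 (O(quarantine_report ⊃ not reconcile_record)) and O(quarantine_report) yields O(not reconcile_record).
The contrapositive of premise 6 (O(hold_position ⊃ reconcile_record)) is O(not reconcile_record ⊃ not hold_position), and O(not reconcile_record) is already established, so O(not hold_position).
Premise 4 is O(not hold_position ⊃ quarantine_policy); since O(not hold_position), deontic closure gives O(quarantine_policy).
Premise 1, O(vacate_premises ⊃ not quarantine_policy), contraposes to O(quarantine_policy ⊃ not vacate_premises); with O(quarantine_policy) we get O(not vacate_premises).
Premise 9 is O(not hold_funds ⊃ vacate_premises); contrapositively O(not vacate_premises ⊃ hold_funds). Since O(not vacate_premises) holds, K gives O(hold_funds).
Premise 8 is O(hold_funds ⊃ withhold_specimen); since O(hold_funds), deontic closure gives O(withhold_specimen).
Premises 2, 7 do not contribute to this derivation.
So O(withhold_specimen) holds, i.e. F(not withhold_specimen). The claim follows.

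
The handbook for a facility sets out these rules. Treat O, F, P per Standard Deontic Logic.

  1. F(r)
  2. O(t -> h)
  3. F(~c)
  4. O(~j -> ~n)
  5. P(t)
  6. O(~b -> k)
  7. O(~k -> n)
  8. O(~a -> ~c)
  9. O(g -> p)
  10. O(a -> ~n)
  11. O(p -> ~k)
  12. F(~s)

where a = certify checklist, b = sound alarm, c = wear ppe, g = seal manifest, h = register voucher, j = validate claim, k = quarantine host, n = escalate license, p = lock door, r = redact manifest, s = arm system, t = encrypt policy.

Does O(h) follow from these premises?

No

Premise 2 is O(t -> h), but O(t) is not derivable from the premises (the permission P(t) asserts only ~O(~t), not O(t)), so it does not yield O(h).
No other premise forces O(h). An ideal world satisfying every premise can still have h false, so O(h) is not derivable.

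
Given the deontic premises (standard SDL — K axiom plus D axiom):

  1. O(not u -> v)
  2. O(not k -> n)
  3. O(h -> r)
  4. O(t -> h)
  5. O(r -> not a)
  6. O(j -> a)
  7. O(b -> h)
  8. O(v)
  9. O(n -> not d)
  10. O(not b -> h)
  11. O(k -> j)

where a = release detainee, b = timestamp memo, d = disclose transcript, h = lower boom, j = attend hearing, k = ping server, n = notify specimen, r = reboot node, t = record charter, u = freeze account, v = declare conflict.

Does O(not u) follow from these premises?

Premise 1 is O(not u -> v); even if O(v) held, inferring O(not u) would be affirming the consequent — invalid.
No other premise forces O(not u). An ideal world satisfying every premise can still have not u false, so O(not u) is not derivable.

No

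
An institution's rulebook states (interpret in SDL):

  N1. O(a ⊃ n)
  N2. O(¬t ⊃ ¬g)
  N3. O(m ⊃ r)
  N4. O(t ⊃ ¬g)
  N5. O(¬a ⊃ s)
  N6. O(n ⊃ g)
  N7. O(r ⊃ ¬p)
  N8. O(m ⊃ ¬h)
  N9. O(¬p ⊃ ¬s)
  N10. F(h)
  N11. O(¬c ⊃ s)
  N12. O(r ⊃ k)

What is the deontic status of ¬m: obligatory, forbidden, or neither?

Obligatory

Premises 4 and 2 are O(t ⊃ ¬g) and O(¬t ⊃ ¬g); every ideal world satisfies t or ¬t, so in either case ¬g holds — hence O(¬g).
The contrapositive of premise 6 (O(n ⊃ g)) is O(¬g ⊃ ¬n), and O(¬g) is already established, so O(¬n).
Premise 1 is O(a ⊃ n); contrapositively O(¬n ⊃ ¬a). Since O(¬n) holds, K gives O(¬a).
With premise 5, O(¬a ⊃ s), the K-axiom yields O(s).
Premise 9, O(¬p ⊃ ¬s), contraposes to O(s ⊃ p); with O(s) we get O(p).
Premise 7, O(r ⊃ ¬p), contraposes to O(p ⊃ ¬r); with O(p) we get O(¬r).
Premise 3 is O(m ⊃ r); contrapositively O(¬r ⊃ ¬m). Since O(¬r) holds, K gives O(¬m).
Premises 8, 10, 11, 12 do not contribute to this derivation.
Hence ¬m is obligatory.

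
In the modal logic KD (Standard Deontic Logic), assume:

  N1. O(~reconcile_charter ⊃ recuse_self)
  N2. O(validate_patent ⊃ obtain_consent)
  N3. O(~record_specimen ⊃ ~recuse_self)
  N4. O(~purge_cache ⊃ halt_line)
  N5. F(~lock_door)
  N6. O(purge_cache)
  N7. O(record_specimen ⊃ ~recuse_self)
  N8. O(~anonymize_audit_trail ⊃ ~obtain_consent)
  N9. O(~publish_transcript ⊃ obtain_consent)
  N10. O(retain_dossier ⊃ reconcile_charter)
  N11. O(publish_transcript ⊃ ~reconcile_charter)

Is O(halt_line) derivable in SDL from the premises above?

No

Premise 4 is O(~purge_cache ⊃ halt_line), but O(~purge_cache) is not derivable from the premises, so it does not yield O(halt_line).
No other premise forces O(halt_line). An ideal world satisfying every premise can still have halt_line false, so O(halt_line) is not derivable.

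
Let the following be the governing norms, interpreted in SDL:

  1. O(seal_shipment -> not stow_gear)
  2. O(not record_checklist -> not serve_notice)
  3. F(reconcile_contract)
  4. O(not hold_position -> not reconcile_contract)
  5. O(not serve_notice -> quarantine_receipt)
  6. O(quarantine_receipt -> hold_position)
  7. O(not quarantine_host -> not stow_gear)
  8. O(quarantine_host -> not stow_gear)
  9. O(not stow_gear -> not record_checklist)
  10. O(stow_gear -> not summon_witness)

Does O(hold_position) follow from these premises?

Premises 8 and 7 cover both cases: O(quarantine_host -> not stow_gear) and O(not quarantine_host -> not stow_gear). Since quarantine_host ∨ not quarantine_host is a tautology, O(not stow_gear) follows.
Premise 9 is O(not stow_gear -> not record_checklist); since O(not stow_gear), deontic closure gives O(not record_checklist).
With premise 2, O(not record_checklist -> not serve_notice), the K-axiom yields O(not serve_notice).
From O(not serve_notice) and premise 5, O(not serve_notice -> quarantine_receipt), we obtain O(quarantine_receipt).
With premise 6, O(quarantine_receipt -> hold_position), the K-axiom yields O(hold_position).
Premises 1, 3, 4, 10 do not contribute to this derivation.
So O(hold_position) follows.

Yes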